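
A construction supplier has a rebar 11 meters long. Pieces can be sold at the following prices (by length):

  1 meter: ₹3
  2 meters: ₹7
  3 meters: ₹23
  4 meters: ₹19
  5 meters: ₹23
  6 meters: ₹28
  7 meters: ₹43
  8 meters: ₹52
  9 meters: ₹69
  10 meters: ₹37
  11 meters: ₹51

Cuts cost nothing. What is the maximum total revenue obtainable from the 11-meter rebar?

Consider every possible first cut. R[k] is the best of p[i]+R[k−i] over all sellable i≤k.
R[1] = 3
R[2] = max(3+3, 7+0) = 7
R[3] = max(3+7, 7+3, 23+0) = 23
R[4] = max(3+23, 7+7, 23+3, 19+0) = 26
R[5] = max(3+26, 7+23, 23+7, 19+3, 23+0) = 30
R[6] = max(3+30, 7+26, 23+23, 19+7, 23+3, 28+0) = 46
R[7] = max(3+46, 7+30, 23+26, …, 28+3, 43+0) = 49
R[8] = max(3+49, 7+46, 23+30, …, 43+3, 52+0) = 53
R[9] = max(3+53, 7+49, 23+46, …, 52+3, 69+0) = 69
R[10] = max(3+69, 7+53, 23+49, …, 69+3, 37+0) = 72
R[11] = max(3+72, 7+69, 23+53, …, 37+3, 51+0) = 76
One optimal cutting: 3 + 3 + 3 + 2 → ₹23 + ₹23 + ₹23 + ₹7 = ₹76.

76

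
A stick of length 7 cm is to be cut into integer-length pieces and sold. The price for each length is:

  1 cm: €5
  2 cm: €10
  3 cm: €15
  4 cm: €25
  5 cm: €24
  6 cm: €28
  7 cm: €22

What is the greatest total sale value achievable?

Let R[k] be the best obtainable value from length k. For each k, try every first piece i and keep the best of price[i] + R[k−i].
R[1] = 5
R[2] = max(5+5, 10+0) = 10
R[3] = max(5+10, 10+5, 15+0) = 15
R[4] = max(5+15, 10+10, 15+5, 25+0) = 25
R[5] = max(5+25, 10+15, 15+10, 25+5, 24+0) = 30
R[6] = max(5+30, 10+25, 15+15, 25+10, 24+5, 28+0) = 35
R[7] = max(5+35, 10+30, 15+25, …, 28+5, 22+0) = 40
One optimal cutting: 4 + 1 + 1 + 1 → €25 + €5 + €5 + €5 = €40.

40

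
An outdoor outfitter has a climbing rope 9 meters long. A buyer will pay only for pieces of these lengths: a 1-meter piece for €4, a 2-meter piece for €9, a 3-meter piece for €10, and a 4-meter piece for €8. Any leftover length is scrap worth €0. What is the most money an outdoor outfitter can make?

40

Build best[k] bottom-up: best[k] = max over allowed piece i of (p[i] + best[k−i]).
best[1] = 4
best[2] = max(4+4, 9+0) = 9
best[3] = max(4+9, 9+4, 10+0) = 13
best[4] = max(4+13, 9+9, 10+4, 8+0) = 18
best[5] = max(4+18, 9+13, 10+9, 8+4) = 22
best[6] = max(4+22, 9+18, 10+13, 8+9) = 27
best[7] = max(4+27, 9+22, 10+18, 8+13) = 31
best[8] = max(4+31, 9+27, 10+22, 8+18) = 36
best[9] = max(4+36, 9+31, 10+27, 8+22) = 40
One optimal cutting: 2 + 2 + 2 + 2 + 1 → €40.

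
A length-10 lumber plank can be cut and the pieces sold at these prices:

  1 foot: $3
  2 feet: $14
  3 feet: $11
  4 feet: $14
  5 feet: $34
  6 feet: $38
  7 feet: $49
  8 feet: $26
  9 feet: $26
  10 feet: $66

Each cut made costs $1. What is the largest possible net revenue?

Consider every possible first cut. r[k] is the best of p[i]+r[k−i] over all sellable i≤k, charging 1 whenever i<k.
r[1] = 3
r[2] = 14
r[3] = 16  (first piece 1, then r[2]=14)
r[4] = 27  (first piece 2, then r[2]=14)
r[5] = 34
r[6] = 40  (first piece 2, then r[4]=27)
r[7] = 49
r[8] = 53  (first piece 2, then r[6]=40)
r[9] = 62  (first piece 2, then r[7]=49)
r[10] = 67  (first piece 5, then r[5]=34)
One optimal plan: pieces 5 + 5 (1 cut) → $68 − $1 = $67.

67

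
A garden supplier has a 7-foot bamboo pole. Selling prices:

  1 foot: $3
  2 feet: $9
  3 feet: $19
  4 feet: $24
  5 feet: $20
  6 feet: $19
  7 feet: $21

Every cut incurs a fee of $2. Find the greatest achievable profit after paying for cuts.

Consider every possible first cut. r[k] is the best of p[i]+r[k−i] over all sellable i≤k, charging 2 whenever i<k.
r[1] = 3
r[2] = max(3+3-2, 9+0) = 9
r[3] = max(3+9-2, 9+3-2, 19+0) = 19
r[4] = max(3+19-2, 9+9-2, 19+3-2, 24+0) = 24
r[5] = max(3+24-2, 9+19-2, 19+9-2, 24+3-2, 20+0) = 26
r[6] = max(3+26-2, 9+24-2, 19+19-2, 24+9-2, 20+3-2, 19+0) = 36
r[7] = max(3+36-2, 9+26-2, 19+24-2, …, 19+3-2, 21+0) = 41
One optimal plan: pieces 4 + 3 (1 cut) → $43 − $2 = $41.

41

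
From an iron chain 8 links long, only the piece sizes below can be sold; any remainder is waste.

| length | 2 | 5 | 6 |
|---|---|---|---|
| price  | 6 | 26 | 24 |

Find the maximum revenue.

Let best[k] be the best obtainable value from length k. For each k, try every first piece i and keep the best of price[i] + best[k−i].
best[1] = 0
best[2] = 6
best[3] = 6
best[4] = 12  (first piece 2, then best[2]=6)
best[5] = 26
best[6] = 26
best[7] = 32  (first piece 2, then best[5]=26)
best[8] = 32
One optimal cutting: pieces 5 + 2 with 1 link of scrap → $32.

32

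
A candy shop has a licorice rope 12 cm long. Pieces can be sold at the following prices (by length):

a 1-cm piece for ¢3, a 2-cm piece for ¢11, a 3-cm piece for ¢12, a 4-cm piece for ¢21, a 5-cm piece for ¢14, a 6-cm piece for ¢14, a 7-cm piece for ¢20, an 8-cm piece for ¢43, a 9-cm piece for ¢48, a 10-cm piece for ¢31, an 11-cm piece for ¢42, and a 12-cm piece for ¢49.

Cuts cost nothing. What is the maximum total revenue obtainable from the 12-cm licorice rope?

Consider every possible first cut. v[k] is the best of p[i]+v[k−i] over all sellable i≤k.
v[1] = 3
v[2] = 11
v[3] = 14  (first piece 1, then v[2]=11)
v[4] = 22  (first piece 2, then v[2]=11)
v[5] = 25  (first piece 1, then v[4]=22)
v[6] = 33  (first piece 2, then v[4]=22)
v[7] = 36  (first piece 1, then v[6]=33)
v[8] = 44  (first piece 2, then v[6]=33)
v[9] = 48
v[10] = 55  (first piece 2, then v[8]=44)
v[11] = 59  (first piece 2, then v[9]=48)
v[12] = 66  (first piece 2, then v[10]=55)
One optimal cutting: 2 + 2 + 2 + 2 + 2 + 2 → ¢11 + ¢11 + ¢11 + ¢11 + ¢11 + ¢11 = ¢66.

66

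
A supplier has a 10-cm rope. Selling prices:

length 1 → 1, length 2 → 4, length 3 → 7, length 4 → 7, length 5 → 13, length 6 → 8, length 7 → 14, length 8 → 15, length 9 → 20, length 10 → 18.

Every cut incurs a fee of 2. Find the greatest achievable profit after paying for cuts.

Build v[k] bottom-up: v[k] = max over allowed piece i of (p[i] + v[k−i]) − 2 per cut.
v[1] = 1
v[2] = max(1+1-2, 4+0) = 4
v[3] = max(1+4-2, 4+1-2, 7+0) = 7
v[4] = max(1+7-2, 4+4-2, 7+1-2, 7+0) = 7
v[5] = max(1+7-2, 4+7-2, 7+4-2, 7+1-2, 13+0) = 13
v[6] = max(1+13-2, 4+7-2, 7+7-2, 7+4-2, 13+1-2, 8+0) = 12
v[7] = max(1+12-2, 4+13-2, 7+7-2, …, 8+1-2, 14+0) = 15
v[8] = max(1+15-2, 4+12-2, 7+13-2, …, 14+1-2, 15+0) = 18
v[9] = max(1+18-2, 4+15-2, 7+12-2, …, 15+1-2, 20+0) = 20
v[10] = max(1+20-2, 4+18-2, 7+15-2, …, 20+1-2, 18+0) = 24
One optimal plan: pieces 5 + 5 (1 cut) → 26 − 2 = 24.

24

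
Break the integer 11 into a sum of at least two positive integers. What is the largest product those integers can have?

54

Define g[k] = max over 1≤i<k of i · max(k−i, g[k−i]); the inner max lets the remainder stay uncut if that's better.
g[2] = 1*max(1,0) = 1*1 = 1
g[3] = 1*max(2,1) = 1*2 = 2
g[4] = 2*max(2,1) = 2*2 = 4
g[5] = 2*max(3,2) = 2*3 = 6
g[6] = 3*max(3,2) = 3*3 = 9
g[7] = 2*max(5,6) = 2*6 = 12
g[8] = 2*max(6,9) = 2*9 = 18
g[9] = 3*max(6,9) = 3*9 = 27
g[10] = 2*max(8,18) = 2*18 = 36
g[11] = 2*max(9,27) = 2*27 = 54
One optimal split: 3 + 3 + 3 + 2; product 3*3*3*2 = 54.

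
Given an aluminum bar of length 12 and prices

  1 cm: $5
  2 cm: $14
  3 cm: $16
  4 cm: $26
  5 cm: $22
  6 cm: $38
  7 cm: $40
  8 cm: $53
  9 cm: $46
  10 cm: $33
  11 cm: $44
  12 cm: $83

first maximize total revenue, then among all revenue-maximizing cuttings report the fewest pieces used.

Let r[k] be the best obtainable value from length k. For each k, try every first piece i and keep the best of price[i] + r[k−i].
r[1] = 5
r[2] = max(5+5, 14+0) = 14
r[3] = max(5+14, 14+5, 16+0) = 19
r[4] = max(5+19, 14+14, 16+5, 26+0) = 28
r[5] = max(5+28, 14+19, 16+14, 26+5, 22+0) = 33
r[6] = max(5+33, 14+28, 16+19, 26+14, 22+5, 38+0) = 42
r[7] = max(5+42, 14+33, 16+28, …, 38+5, 40+0) = 47
r[8] = max(5+47, 14+42, 16+33, …, 40+5, 53+0) = 56
r[9] = max(5+56, 14+47, 16+42, …, 53+5, 46+0) = 61
r[10] = max(5+61, 14+56, 16+47, …, 46+5, 33+0) = 70
r[11] = max(5+70, 14+61, 16+56, …, 33+5, 44+0) = 75
r[12] = max(5+75, 14+70, 16+61, …, 44+5, 83+0) = 84
Maximum revenue is $84.
Now minimize piece count subject to staying optimal: for each k, pieces[k] = 1 + min over i with p[i]+r[k−i]=r[k] of pieces[k−i].
pieces[9] = 5
pieces[10] = 5
pieces[11] = 6
pieces[12] = 6

6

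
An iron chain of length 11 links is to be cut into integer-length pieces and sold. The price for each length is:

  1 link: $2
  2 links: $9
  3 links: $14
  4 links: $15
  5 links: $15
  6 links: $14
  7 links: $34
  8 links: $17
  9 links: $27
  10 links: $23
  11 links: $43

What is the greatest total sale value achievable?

Consider every possible first cut. r[k] is the best of p[i]+r[k−i] over all sellable i≤k.
r[1] = 2
r[2] = 9
r[3] = 14
r[4] = 18  (first piece 2, then r[2]=9)
r[5] = 23  (first piece 2, then r[3]=14)
r[6] = 28  (first piece 3, then r[3]=14)
r[7] = 34
r[8] = 37  (first piece 2, then r[6]=28)
r[9] = 43  (first piece 2, then r[7]=34)
r[10] = 48  (first piece 3, then r[7]=34)
r[11] = 52  (first piece 2, then r[9]=43)
One optimal cutting: 7 + 2 + 2 → $34 + $9 + $9 = $52.

52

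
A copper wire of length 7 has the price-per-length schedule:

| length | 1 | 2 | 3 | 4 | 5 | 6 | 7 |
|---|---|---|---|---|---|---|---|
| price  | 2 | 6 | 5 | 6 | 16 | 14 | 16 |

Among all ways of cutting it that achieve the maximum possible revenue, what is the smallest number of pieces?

2

Build r[k] bottom-up: r[k] = max over allowed piece i of (p[i] + r[k−i]).
r[1] = 2
r[2] = max(2+2, 6+0) = 6
r[3] = max(2+6, 6+2, 5+0) = 8
r[4] = max(2+8, 6+6, 5+2, 6+0) = 12
r[5] = max(2+12, 6+8, 5+6, 6+2, 16+0) = 16
r[6] = max(2+16, 6+12, 5+8, 6+6, 16+2, 14+0) = 18
r[7] = max(2+18, 6+16, 5+12, …, 14+2, 16+0) = 22
Maximum revenue is €22.
Now minimize piece count subject to staying optimal: for each k, pieces[k] = 1 + min over i with p[i]+r[k−i]=r[k] of pieces[k−i].
pieces[4] = 2
pieces[5] = 1
pieces[6] = 2
pieces[7] = 2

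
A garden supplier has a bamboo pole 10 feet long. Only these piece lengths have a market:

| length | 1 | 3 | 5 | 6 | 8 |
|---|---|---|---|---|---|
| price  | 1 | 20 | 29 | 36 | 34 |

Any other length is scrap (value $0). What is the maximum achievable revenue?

Build best[k] bottom-up: best[k] = max over allowed piece i of (p[i] + best[k−i]).
best[1] = 1
best[2] = 2  (first piece 1, then best[1]=1)
best[3] = 20
best[4] = 21  (first piece 1, then best[3]=20)
best[5] = 29
best[6] = 40  (first piece 3, then best[3]=20)
best[7] = 41  (first piece 1, then best[6]=40)
best[8] = 49  (first piece 3, then best[5]=29)
best[9] = 60  (first piece 3, then best[6]=40)
best[10] = 61  (first piece 1, then best[9]=60)
One optimal cutting: 3 + 3 + 3 + 1 → $61.

61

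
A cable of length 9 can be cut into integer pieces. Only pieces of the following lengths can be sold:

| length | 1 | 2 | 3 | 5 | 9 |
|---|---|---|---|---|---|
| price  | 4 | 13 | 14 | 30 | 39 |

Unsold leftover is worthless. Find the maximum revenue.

Consider every possible first cut. r[k] is the best of p[i]+r[k−i] over all sellable i≤k.
r[1] = 4
r[2] = max(4+4, 13+0) = 13
r[3] = max(4+13, 13+4, 14+0) = 17
r[4] = max(4+17, 13+13, 14+4) = 26
r[5] = max(4+26, 13+17, 14+13, 30+0) = 30
r[6] = max(4+30, 13+26, 14+17, 30+4) = 39
r[7] = max(4+39, 13+30, 14+26, 30+13) = 43
r[8] = max(4+43, 13+39, 14+30, 30+17) = 52
r[9] = max(4+52, 13+43, 14+39, 30+26, 39+0) = 56
One optimal cutting: 2 + 2 + 2 + 2 + 1 → $56.

56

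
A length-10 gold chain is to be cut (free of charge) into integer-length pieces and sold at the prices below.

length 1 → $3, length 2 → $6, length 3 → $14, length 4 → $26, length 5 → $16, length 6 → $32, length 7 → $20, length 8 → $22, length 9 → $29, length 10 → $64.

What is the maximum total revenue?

64

Consider every possible first cut. best[k] is the best of p[i]+best[k−i] over all sellable i≤k.
best[1] = 3
best[2] = 6  (first piece 1, then best[1]=3)
best[3] = 14
best[4] = 26
best[5] = 29  (first piece 1, then best[4]=26)
best[6] = 32  (first piece 1, then best[5]=29)
best[7] = 40  (first piece 3, then best[4]=26)
best[8] = 52  (first piece 4, then best[4]=26)
best[9] = 55  (first piece 1, then best[8]=52)
best[10] = 64
Best is to sell the whole 10-inch piece uncut for $64.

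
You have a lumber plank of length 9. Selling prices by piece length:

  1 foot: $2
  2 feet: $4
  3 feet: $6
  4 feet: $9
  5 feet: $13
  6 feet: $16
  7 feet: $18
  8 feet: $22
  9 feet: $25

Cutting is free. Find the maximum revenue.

Let best[k] be the best obtainable value from length k. For each k, try every first piece i and keep the best of price[i] + best[k−i].
best[1] = 2
best[2] = max(2+2, 4+0) = 4
best[3] = max(2+4, 4+2, 6+0) = 6
best[4] = max(2+6, 4+4, 6+2, 9+0) = 9
best[5] = max(2+9, 4+6, 6+4, 9+2, 13+0) = 13
best[6] = max(2+13, 4+9, 6+6, 9+4, 13+2, 16+0) = 16
best[7] = max(2+16, 4+13, 6+9, …, 16+2, 18+0) = 18
best[8] = max(2+18, 4+16, 6+13, …, 18+2, 22+0) = 22
best[9] = max(2+22, 4+18, 6+16, …, 22+2, 25+0) = 25
Best is to sell the whole 9-foot piece uncut for $25.

25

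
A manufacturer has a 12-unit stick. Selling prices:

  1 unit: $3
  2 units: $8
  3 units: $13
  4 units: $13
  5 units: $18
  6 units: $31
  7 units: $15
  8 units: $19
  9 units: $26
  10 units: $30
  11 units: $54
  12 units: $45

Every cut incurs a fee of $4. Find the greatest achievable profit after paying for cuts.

Let v[k] be the best obtainable value from length k. For each k, try every first piece i and keep the best of price[i] + v[k−i] minus the 4 cut fee when i<k.
v[1] = 3
v[2] = max(3+3-4, 8+0) = 8
v[3] = max(3+8-4, 8+3-4, 13+0) = 13
v[4] = max(3+13-4, 8+8-4, 13+3-4, 13+0) = 13
v[5] = max(3+13-4, 8+13-4, 13+8-4, 13+3-4, 18+0) = 18
v[6] = max(3+18-4, 8+13-4, 13+13-4, 13+8-4, 18+3-4, 31+0) = 31
v[7] = max(3+31-4, 8+18-4, 13+13-4, …, 31+3-4, 15+0) = 30
v[8] = max(3+30-4, 8+31-4, 13+18-4, …, 15+3-4, 19+0) = 35
v[9] = max(3+35-4, 8+30-4, 13+31-4, …, 19+3-4, 26+0) = 40
v[10] = max(3+40-4, 8+35-4, 13+30-4, …, 26+3-4, 30+0) = 40
v[11] = max(3+40-4, 8+40-4, 13+35-4, …, 30+3-4, 54+0) = 54
v[12] = max(3+54-4, 8+40-4, 13+40-4, …, 54+3-4, 45+0) = 58
One optimal plan: pieces 6 + 6 (1 cut) → $62 − $4 = $58.

58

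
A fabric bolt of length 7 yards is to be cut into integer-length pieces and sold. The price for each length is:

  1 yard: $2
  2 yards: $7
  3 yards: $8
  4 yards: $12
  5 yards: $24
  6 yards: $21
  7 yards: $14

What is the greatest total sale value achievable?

31

Let v[k] be the best obtainable value from length k. For each k, try every first piece i and keep the best of price[i] + v[k−i].
v[1] = 2
v[2] = 7
v[3] = 9  (first piece 1, then v[2]=7)
v[4] = 14  (first piece 2, then v[2]=7)
v[5] = 24
v[6] = 26  (first piece 1, then v[5]=24)
v[7] = 31  (first piece 2, then v[5]=24)
One optimal cutting: 5 + 2 → $24 + $7 = $31.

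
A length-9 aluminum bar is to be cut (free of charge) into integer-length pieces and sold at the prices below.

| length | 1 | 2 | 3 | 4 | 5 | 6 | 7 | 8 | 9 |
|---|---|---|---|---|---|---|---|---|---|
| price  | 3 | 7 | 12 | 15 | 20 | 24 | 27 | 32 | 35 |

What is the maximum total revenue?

36

Consider every possible first cut. R[k] is the best of p[i]+R[k−i] over all sellable i≤k.
R[1] = 3
R[2] = max(3+3, 7+0) = 7
R[3] = max(3+7, 7+3, 12+0) = 12
R[4] = max(3+12, 7+7, 12+3, 15+0) = 15
R[5] = max(3+15, 7+12, 12+7, 15+3, 20+0) = 20
R[6] = max(3+20, 7+15, 12+12, 15+7, 20+3, 24+0) = 24
R[7] = max(3+24, 7+20, 12+15, …, 24+3, 27+0) = 27
R[8] = max(3+27, 7+24, 12+20, …, 27+3, 32+0) = 32
R[9] = max(3+32, 7+27, 12+24, …, 32+3, 35+0) = 36
One optimal cutting: 3 + 3 + 3 → $12 + $12 + $12 = $36.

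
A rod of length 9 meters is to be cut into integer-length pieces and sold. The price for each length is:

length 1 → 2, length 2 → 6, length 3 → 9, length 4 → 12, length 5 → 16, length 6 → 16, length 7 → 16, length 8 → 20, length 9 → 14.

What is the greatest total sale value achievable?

28

Consider every possible first cut. r[k] is the best of p[i]+r[k−i] over all sellable i≤k.
r[1] = 2
r[2] = 6
r[3] = 9
r[4] = 12  (first piece 2, then r[2]=6)
r[5] = 16
r[6] = 18  (first piece 1, then r[5]=16)
r[7] = 22  (first piece 2, then r[5]=16)
r[8] = 25  (first piece 3, then r[5]=16)
r[9] = 28  (first piece 2, then r[7]=22)
One optimal cutting: 5 + 2 + 2 → 16 + 6 + 6 = 28.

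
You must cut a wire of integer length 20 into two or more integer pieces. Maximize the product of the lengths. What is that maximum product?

Fill g[k] for k=2..20: at each k try every first piece i and multiply by the better of (k−i) uncut or g[k−i].
g[2] = 1*max(1,0) = 1*1 = 1
g[3] = max(1*2, 2*1) = 2
g[4] = max(1*3, 2*2, 3*1) = 4
g[5] = max(1*4, 2*3, 3*2, 4*1) = 6
g[6] = max(1*6, 2*4, 3*3, 4*2, 5*1) = 9
g[7] = max(1*9, 2*6, 3*4, 4*3, 5*2, 6*1) = 12
g[8] = max(1*12, 2*9, 3*6, …, 6*2, 7*1) = 18
g[9] = max(1*18, 2*12, 3*9, …, 7*2, 8*1) = 27
g[10] = max(1*27, 2*18, 3*12, …, 8*2, 9*1) = 36
g[11] = max(1*36, 2*27, 3*18, …, 9*2, 10*1) = 54
g[12] = max(1*54, 2*36, 3*27, …, 10*2, 11*1) = 81
g[13] = max(1*81, 2*54, 3*36, …, 11*2, 12*1) = 108
g[14] = max(1*108, 2*81, 3*54, …, 12*2, 13*1) = 162
g[15] = max(1*162, 2*108, 3*81, …, 13*2, 14*1) = 243
g[16] = max(1*243, 2*162, 3*108, …, 14*2, 15*1) = 324
g[17] = max(1*324, 2*243, 3*162, …, 15*2, 16*1) = 486
g[18] = max(1*486, 2*324, 3*243, …, 16*2, 17*1) = 729
g[19] = max(1*729, 2*486, 3*324, …, 17*2, 18*1) = 972
g[20] = max(1*972, 2*729, 3*486, …, 18*2, 19*1) = 1458
One optimal split: 3 + 3 + 3 + 3 + 3 + 3 + 2; product 3*3*3*3*3*3*2 = 1458.

1458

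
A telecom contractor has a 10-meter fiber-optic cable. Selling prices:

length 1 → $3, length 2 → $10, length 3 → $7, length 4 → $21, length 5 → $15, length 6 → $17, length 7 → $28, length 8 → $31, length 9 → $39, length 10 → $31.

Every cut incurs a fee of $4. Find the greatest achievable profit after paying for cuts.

Let v[k] be the best obtainable value from length k. For each k, try every first piece i and keep the best of price[i] + v[k−i] minus the 4 cut fee when i<k.
v[1] = 3
v[2] = 10
v[3] = 9  (first piece 1, then v[2]=10)
v[4] = 21
v[5] = 20  (first piece 1, then v[4]=21)
v[6] = 27  (first piece 2, then v[4]=21)
v[7] = 28
v[8] = 38  (first piece 4, then v[4]=21)
v[9] = 39
v[10] = 44  (first piece 2, then v[8]=38)
One optimal plan: pieces 4 + 4 + 2 (2 cuts) → $52 − $8 = $44.

44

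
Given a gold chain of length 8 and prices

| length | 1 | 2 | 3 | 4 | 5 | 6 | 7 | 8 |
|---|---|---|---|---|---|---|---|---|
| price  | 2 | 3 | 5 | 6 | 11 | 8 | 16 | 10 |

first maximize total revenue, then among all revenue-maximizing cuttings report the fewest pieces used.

2

Consider every possible first cut. r[k] is the best of p[i]+r[k−i] over all sellable i≤k.
r[1] = 2
r[2] = max(2+2, 3+0) = 4
r[3] = max(2+4, 3+2, 5+0) = 6
r[4] = max(2+6, 3+4, 5+2, 6+0) = 8
r[5] = max(2+8, 3+6, 5+4, 6+2, 11+0) = 11
r[6] = max(2+11, 3+8, 5+6, 6+4, 11+2, 8+0) = 13
r[7] = max(2+13, 3+11, 5+8, …, 8+2, 16+0) = 16
r[8] = max(2+16, 3+13, 5+11, …, 16+2, 10+0) = 18
Maximum revenue is $18.
Now minimize piece count subject to staying optimal: for each k, pieces[k] = 1 + min over i with p[i]+r[k−i]=r[k] of pieces[k−i].
pieces[5] = 1
pieces[6] = 2
pieces[7] = 1
pieces[8] = 2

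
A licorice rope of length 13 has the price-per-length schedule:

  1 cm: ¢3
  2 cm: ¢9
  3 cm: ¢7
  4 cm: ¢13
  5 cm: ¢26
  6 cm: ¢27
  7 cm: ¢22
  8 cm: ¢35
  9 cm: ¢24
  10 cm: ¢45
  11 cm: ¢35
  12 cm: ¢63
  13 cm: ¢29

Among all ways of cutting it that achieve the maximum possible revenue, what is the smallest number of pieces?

2

Consider every possible first cut. r[k] is the best of p[i]+r[k−i] over all sellable i≤k.
r[1] = 3
r[2] = max(3+3, 9+0) = 9
r[3] = max(3+9, 9+3, 7+0) = 12
r[4] = max(3+12, 9+9, 7+3, 13+0) = 18
r[5] = max(3+18, 9+12, 7+9, 13+3, 26+0) = 26
r[6] = max(3+26, 9+18, 7+12, 13+9, 26+3, 27+0) = 29
r[7] = max(3+29, 9+26, 7+18, …, 27+3, 22+0) = 35
r[8] = max(3+35, 9+29, 7+26, …, 22+3, 35+0) = 38
r[9] = max(3+38, 9+35, 7+29, …, 35+3, 24+0) = 44
r[10] = max(3+44, 9+38, 7+35, …, 24+3, 45+0) = 52
r[11] = max(3+52, 9+44, 7+38, …, 45+3, 35+0) = 55
r[12] = max(3+55, 9+52, 7+44, …, 35+3, 63+0) = 63
r[13] = max(3+63, 9+55, 7+52, …, 63+3, 29+0) = 66
Maximum revenue is ¢66.
Now minimize piece count subject to staying optimal: for each k, pieces[k] = 1 + min over i with p[i]+r[k−i]=r[k] of pieces[k−i].
pieces[10] = 2
pieces[11] = 3
pieces[12] = 1
pieces[13] = 2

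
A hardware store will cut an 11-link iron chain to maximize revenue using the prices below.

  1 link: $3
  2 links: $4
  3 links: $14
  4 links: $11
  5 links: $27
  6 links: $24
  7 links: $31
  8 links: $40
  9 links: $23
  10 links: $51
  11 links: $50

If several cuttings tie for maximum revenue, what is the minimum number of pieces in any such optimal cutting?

3

Build r[k] bottom-up: r[k] = max over allowed piece i of (p[i] + r[k−i]).
r[1] = 3
r[2] = 6  (first piece 1, then r[1]=3)
r[3] = 14
r[4] = 17  (first piece 1, then r[3]=14)
r[5] = 27
r[6] = 30  (first piece 1, then r[5]=27)
r[7] = 33  (first piece 1, then r[6]=30)
r[8] = 41  (first piece 3, then r[5]=27)
r[9] = 44  (first piece 1, then r[8]=41)
r[10] = 54  (first piece 5, then r[5]=27)
r[11] = 57  (first piece 1, then r[10]=54)
Maximum revenue is $57.
Now minimize piece count subject to staying optimal: for each k, pieces[k] = 1 + min over i with p[i]+r[k−i]=r[k] of pieces[k−i].
pieces[8] = 2
pieces[9] = 3
pieces[10] = 2
pieces[11] = 3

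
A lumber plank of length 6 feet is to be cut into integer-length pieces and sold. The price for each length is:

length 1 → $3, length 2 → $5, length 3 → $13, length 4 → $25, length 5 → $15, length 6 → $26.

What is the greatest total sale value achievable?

31

Build R[k] bottom-up: R[k] = max over allowed piece i of (p[i] + R[k−i]).
R[1] = 3
R[2] = 6  (first piece 1, then R[1]=3)
R[3] = 13
R[4] = 25
R[5] = 28  (first piece 1, then R[4]=25)
R[6] = 31  (first piece 1, then R[5]=28)
One optimal cutting: 4 + 1 + 1 → $25 + $3 + $3 = $31.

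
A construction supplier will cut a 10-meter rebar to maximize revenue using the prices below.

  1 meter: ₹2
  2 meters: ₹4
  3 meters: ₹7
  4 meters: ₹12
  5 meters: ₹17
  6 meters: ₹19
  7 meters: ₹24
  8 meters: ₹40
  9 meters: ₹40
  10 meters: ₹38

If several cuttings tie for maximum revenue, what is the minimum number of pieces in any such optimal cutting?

2

Let r[k] be the best obtainable value from length k. For each k, try every first piece i and keep the best of price[i] + r[k−i].
r[1] = 2
r[2] = 4  (first piece 1, then r[1]=2)
r[3] = 7
r[4] = 12
r[5] = 17
r[6] = 19  (first piece 1, then r[5]=17)
r[7] = 24
r[8] = 40
r[9] = 42  (first piece 1, then r[8]=40)
r[10] = 44  (first piece 1, then r[9]=42)
Maximum revenue is ₹44.
Now minimize piece count subject to staying optimal: for each k, pieces[k] = 1 + min over i with p[i]+r[k−i]=r[k] of pieces[k−i].
pieces[7] = 1
pieces[8] = 1
pieces[9] = 2
pieces[10] = 2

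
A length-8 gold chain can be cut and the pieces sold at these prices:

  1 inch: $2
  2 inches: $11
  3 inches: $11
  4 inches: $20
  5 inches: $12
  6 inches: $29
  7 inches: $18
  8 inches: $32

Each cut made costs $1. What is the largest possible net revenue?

Build net[k] bottom-up: net[k] = max over allowed piece i of (p[i] + net[k−i]) − 1 per cut.
net[1] = 2
net[2] = max(2+2-1, 11+0) = 11
net[3] = max(2+11-1, 11+2-1, 11+0) = 12
net[4] = max(2+12-1, 11+11-1, 11+2-1, 20+0) = 21
net[5] = max(2+21-1, 11+12-1, 11+11-1, 20+2-1, 12+0) = 22
net[6] = max(2+22-1, 11+21-1, 11+12-1, 20+11-1, 12+2-1, 29+0) = 31
net[7] = max(2+31-1, 11+22-1, 11+21-1, …, 29+2-1, 18+0) = 32
net[8] = max(2+32-1, 11+31-1, 11+22-1, …, 18+2-1, 32+0) = 41
One optimal plan: pieces 2 + 2 + 2 + 2 (3 cuts) → $44 − $3 = $41.

41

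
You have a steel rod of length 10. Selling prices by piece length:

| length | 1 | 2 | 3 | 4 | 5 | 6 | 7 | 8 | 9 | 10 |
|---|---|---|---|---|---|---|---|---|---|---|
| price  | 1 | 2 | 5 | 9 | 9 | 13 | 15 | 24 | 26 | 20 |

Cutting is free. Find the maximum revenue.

27

Build best[k] bottom-up: best[k] = max over allowed piece i of (p[i] + best[k−i]).
best[1] = 1
best[2] = max(1+1, 2+0) = 2
best[3] = max(1+2, 2+1, 5+0) = 5
best[4] = max(1+5, 2+2, 5+1, 9+0) = 9
best[5] = max(1+9, 2+5, 5+2, 9+1, 9+0) = 10
best[6] = max(1+10, 2+9, 5+5, 9+2, 9+1, 13+0) = 13
best[7] = max(1+13, 2+10, 5+9, …, 13+1, 15+0) = 15
best[8] = max(1+15, 2+13, 5+10, …, 15+1, 24+0) = 24
best[9] = max(1+24, 2+15, 5+13, …, 24+1, 26+0) = 26
best[10] = max(1+26, 2+24, 5+15, …, 26+1, 20+0) = 27
One optimal cutting: 9 + 1 → $26 + $1 = $27.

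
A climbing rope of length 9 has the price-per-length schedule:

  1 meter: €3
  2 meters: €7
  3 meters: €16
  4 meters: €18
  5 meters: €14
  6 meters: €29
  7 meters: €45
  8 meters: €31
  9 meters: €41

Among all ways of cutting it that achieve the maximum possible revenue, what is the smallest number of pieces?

Consider every possible first cut. r[k] is the best of p[i]+r[k−i] over all sellable i≤k.
r[1] = 3
r[2] = 7
r[3] = 16
r[4] = 19  (first piece 1, then r[3]=16)
r[5] = 23  (first piece 2, then r[3]=16)
r[6] = 32  (first piece 3, then r[3]=16)
r[7] = 45
r[8] = 48  (first piece 1, then r[7]=45)
r[9] = 52  (first piece 2, then r[7]=45)
Maximum revenue is €52.
Now minimize piece count subject to staying optimal: for each k, pieces[k] = 1 + min over i with p[i]+r[k−i]=r[k] of pieces[k−i].
pieces[6] = 2
pieces[7] = 1
pieces[8] = 2
pieces[9] = 2

2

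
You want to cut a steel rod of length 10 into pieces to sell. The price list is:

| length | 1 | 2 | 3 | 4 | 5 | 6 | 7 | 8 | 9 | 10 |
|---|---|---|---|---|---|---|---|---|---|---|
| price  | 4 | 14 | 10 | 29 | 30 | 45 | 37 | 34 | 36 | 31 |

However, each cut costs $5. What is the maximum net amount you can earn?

Build v[k] bottom-up: v[k] = max over allowed piece i of (p[i] + v[k−i]) − 5 per cut.
v[1] = 4
v[2] = max(4+4-5, 14+0) = 14
v[3] = max(4+14-5, 14+4-5, 10+0) = 13
v[4] = max(4+13-5, 14+14-5, 10+4-5, 29+0) = 29
v[5] = max(4+29-5, 14+13-5, 10+14-5, 29+4-5, 30+0) = 30
v[6] = max(4+30-5, 14+29-5, 10+13-5, 29+14-5, 30+4-5, 45+0) = 45
v[7] = max(4+45-5, 14+30-5, 10+29-5, …, 45+4-5, 37+0) = 44
v[8] = max(4+44-5, 14+45-5, 10+30-5, …, 37+4-5, 34+0) = 54
v[9] = max(4+54-5, 14+44-5, 10+45-5, …, 34+4-5, 36+0) = 54
v[10] = max(4+54-5, 14+54-5, 10+44-5, …, 36+4-5, 31+0) = 69
One optimal plan: pieces 6 + 4 (1 cut) → $74 − $5 = $69.

69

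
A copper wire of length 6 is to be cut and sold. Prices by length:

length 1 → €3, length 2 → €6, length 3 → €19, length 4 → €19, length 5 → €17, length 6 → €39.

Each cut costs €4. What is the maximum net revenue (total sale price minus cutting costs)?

39

Build v[k] bottom-up: v[k] = max over allowed piece i of (p[i] + v[k−i]) − 4 per cut.
v[1] = 3
v[2] = max(3+3-4, 6+0) = 6
v[3] = max(3+6-4, 6+3-4, 19+0) = 19
v[4] = max(3+19-4, 6+6-4, 19+3-4, 19+0) = 19
v[5] = max(3+19-4, 6+19-4, 19+6-4, 19+3-4, 17+0) = 21
v[6] = max(3+21-4, 6+19-4, 19+19-4, 19+6-4, 17+3-4, 39+0) = 39
Best is to make no cuts and sell whole for €39.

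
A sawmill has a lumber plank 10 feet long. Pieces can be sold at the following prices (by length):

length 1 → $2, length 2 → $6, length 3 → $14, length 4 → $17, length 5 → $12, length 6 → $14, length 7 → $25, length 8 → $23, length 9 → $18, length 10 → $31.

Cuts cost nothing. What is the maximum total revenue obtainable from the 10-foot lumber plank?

45

Let R[k] be the best obtainable value from length k. For each k, try every first piece i and keep the best of price[i] + R[k−i].
R[1] = 2
R[2] = 6
R[3] = 14
R[4] = 17
R[5] = 20  (first piece 2, then R[3]=14)
R[6] = 28  (first piece 3, then R[3]=14)
R[7] = 31  (first piece 3, then R[4]=17)
R[8] = 34  (first piece 2, then R[6]=28)
R[9] = 42  (first piece 3, then R[6]=28)
R[10] = 45  (first piece 3, then R[7]=31)
One optimal cutting: 4 + 3 + 3 → $17 + $14 + $14 = $45.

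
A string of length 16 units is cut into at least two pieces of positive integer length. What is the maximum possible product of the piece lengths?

Define g[k] = max over 1≤i<k of i · max(k−i, g[k−i]); the inner max lets the remainder stay uncut if that's better.
Small cases: g[2]=1, g[3]=2, g[4]=4, g[5]=6, g[6]=9, g[7]=12, g[8]=18, g[9]=27, g[10]=36.
g[11] = 2·max(9,27) = 2·27 = 54
g[12] = 3·max(9,27) = 3·27 = 81
g[13] = 2·max(11,54) = 2·54 = 108
g[14] = 2·max(12,81) = 2·81 = 162
g[15] = 3·max(12,81) = 3·81 = 243
g[16] = 2·max(14,162) = 2·162 = 324
One optimal split: 3 + 3 + 3 + 3 + 2 + 2; product 3·3·3·3·2·2 = 324.

324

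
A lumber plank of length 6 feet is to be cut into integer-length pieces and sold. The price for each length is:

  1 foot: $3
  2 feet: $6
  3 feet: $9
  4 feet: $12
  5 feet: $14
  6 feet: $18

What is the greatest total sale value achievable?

18

Let best[k] be the best obtainable value from length k. For each k, try every first piece i and keep the best of price[i] + best[k−i].
best[1] = 3
best[2] = max(3+3, 6+0) = 6
best[3] = max(3+6, 6+3, 9+0) = 9
best[4] = max(3+9, 6+6, 9+3, 12+0) = 12
best[5] = max(3+12, 6+9, 9+6, 12+3, 14+0) = 15
best[6] = max(3+15, 6+12, 9+9, 12+6, 14+3, 18+0) = 18
One optimal cutting: 1 + 1 + 1 + 1 + 1 + 1 → $3 + $3 + $3 + $3 + $3 + $3 = $18.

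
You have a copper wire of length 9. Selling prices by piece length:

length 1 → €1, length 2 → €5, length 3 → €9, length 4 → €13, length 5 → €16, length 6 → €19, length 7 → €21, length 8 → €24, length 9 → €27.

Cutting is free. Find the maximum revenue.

29

Let best[k] be the best obtainable value from length k. For each k, try every first piece i and keep the best of price[i] + best[k−i].
best[1] = 1
best[2] = max(1+1, 5+0) = 5
best[3] = max(1+5, 5+1, 9+0) = 9
best[4] = max(1+9, 5+5, 9+1, 13+0) = 13
best[5] = max(1+13, 5+9, 9+5, 13+1, 16+0) = 16
best[6] = max(1+16, 5+13, 9+9, 13+5, 16+1, 19+0) = 19
best[7] = max(1+19, 5+16, 9+13, …, 19+1, 21+0) = 22
best[8] = max(1+22, 5+19, 9+16, …, 21+1, 24+0) = 26
best[9] = max(1+26, 5+22, 9+19, …, 24+1, 27+0) = 29
One optimal cutting: 5 + 4 → €16 + €13 = €29.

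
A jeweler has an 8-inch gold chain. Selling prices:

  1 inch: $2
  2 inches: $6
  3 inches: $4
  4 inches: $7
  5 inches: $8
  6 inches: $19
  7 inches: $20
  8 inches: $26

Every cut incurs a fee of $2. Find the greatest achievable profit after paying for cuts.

26

Build r[k] bottom-up: r[k] = max over allowed piece i of (p[i] + r[k−i]) − 2 per cut.
r[1] = 2
r[2] = max(2+2-2, 6+0) = 6
r[3] = max(2+6-2, 6+2-2, 4+0) = 6
r[4] = max(2+6-2, 6+6-2, 4+2-2, 7+0) = 10
r[5] = max(2+10-2, 6+6-2, 4+6-2, 7+2-2, 8+0) = 10
r[6] = max(2+10-2, 6+10-2, 4+6-2, 7+6-2, 8+2-2, 19+0) = 19
r[7] = max(2+19-2, 6+10-2, 4+10-2, …, 19+2-2, 20+0) = 20
r[8] = max(2+20-2, 6+19-2, 4+10-2, …, 20+2-2, 26+0) = 26
Best is to make no cuts and sell whole for $26.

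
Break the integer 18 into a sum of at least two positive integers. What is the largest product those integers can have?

729

Fill f[k] for k=2..18: at each k try every first piece i and multiply by the better of (k−i) uncut or f[k−i].
f[2] = 1·max(1,0) = 1·1 = 1
f[3] = 1·max(2,1) = 1·2 = 2
f[4] = 2·max(2,1) = 2·2 = 4
f[5] = 2·max(3,2) = 2·3 = 6
f[6] = 3·max(3,2) = 3·3 = 9
f[7] = 2·max(5,6) = 2·6 = 12
f[8] = 2·max(6,9) = 2·9 = 18
f[9] = 3·max(6,9) = 3·9 = 27
f[10] = 2·max(8,18) = 2·18 = 36
f[11] = 2·max(9,27) = 2·27 = 54
f[12] = 3·max(9,27) = 3·27 = 81
f[13] = 2·max(11,54) = 2·54 = 108
f[14] = 2·max(12,81) = 2·81 = 162
f[15] = 3·max(12,81) = 3·81 = 243
f[16] = 2·max(14,162) = 2·162 = 324
f[17] = 2·max(15,243) = 2·243 = 486
f[18] = 3·max(15,243) = 3·243 = 729
One optimal split: 3 + 3 + 3 + 3 + 3 + 3; product 3·3·3·3·3·3 = 729.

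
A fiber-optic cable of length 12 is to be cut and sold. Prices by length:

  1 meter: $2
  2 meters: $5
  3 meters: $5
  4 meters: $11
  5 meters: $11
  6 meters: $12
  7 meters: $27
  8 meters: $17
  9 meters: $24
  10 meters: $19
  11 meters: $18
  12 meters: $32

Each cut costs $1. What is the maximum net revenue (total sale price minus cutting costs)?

38

Consider every possible first cut. v[k] is the best of p[i]+v[k−i] over all sellable i≤k, charging 1 whenever i<k.
v[1] = 2
v[2] = 5
v[3] = 6  (first piece 1, then v[2]=5)
v[4] = 11
v[5] = 12  (first piece 1, then v[4]=11)
v[6] = 15  (first piece 2, then v[4]=11)
v[7] = 27
v[8] = 28  (first piece 1, then v[7]=27)
v[9] = 31  (first piece 2, then v[7]=27)
v[10] = 32  (first piece 1, then v[9]=31)
v[11] = 37  (first piece 4, then v[7]=27)
v[12] = 38  (first piece 1, then v[11]=37)
One optimal plan: pieces 7 + 4 + 1 (2 cuts) → $40 − $2 = $38.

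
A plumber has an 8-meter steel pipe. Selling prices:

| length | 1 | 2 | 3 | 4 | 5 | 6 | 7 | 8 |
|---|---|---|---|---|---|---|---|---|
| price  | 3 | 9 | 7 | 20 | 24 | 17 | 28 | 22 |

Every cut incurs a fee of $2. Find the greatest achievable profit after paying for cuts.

Build net[k] bottom-up: net[k] = max over allowed piece i of (p[i] + net[k−i]) − 2 per cut.
net[1] = 3
net[2] = max(3+3-2, 9+0) = 9
net[3] = max(3+9-2, 9+3-2, 7+0) = 10
net[4] = max(3+10-2, 9+9-2, 7+3-2, 20+0) = 20
net[5] = max(3+20-2, 9+10-2, 7+9-2, 20+3-2, 24+0) = 24
net[6] = max(3+24-2, 9+20-2, 7+10-2, 20+9-2, 24+3-2, 17+0) = 27
net[7] = max(3+27-2, 9+24-2, 7+20-2, …, 17+3-2, 28+0) = 31
net[8] = max(3+31-2, 9+27-2, 7+24-2, …, 28+3-2, 22+0) = 38
One optimal plan: pieces 4 + 4 (1 cut) → $40 − $2 = $38.

38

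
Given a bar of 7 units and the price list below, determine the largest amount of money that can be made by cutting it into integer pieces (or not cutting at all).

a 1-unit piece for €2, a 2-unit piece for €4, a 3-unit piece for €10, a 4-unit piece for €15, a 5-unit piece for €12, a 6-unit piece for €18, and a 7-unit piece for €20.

25

Consider every possible first cut. best[k] is the best of p[i]+best[k−i] over all sellable i≤k.
best[1] = 2
best[2] = max(2+2, 4+0) = 4
best[3] = max(2+4, 4+2, 10+0) = 10
best[4] = max(2+10, 4+4, 10+2, 15+0) = 15
best[5] = max(2+15, 4+10, 10+4, 15+2, 12+0) = 17
best[6] = max(2+17, 4+15, 10+10, 15+4, 12+2, 18+0) = 20
best[7] = max(2+20, 4+17, 10+15, …, 18+2, 20+0) = 25
One optimal cutting: 4 + 3 → €15 + €10 = €25.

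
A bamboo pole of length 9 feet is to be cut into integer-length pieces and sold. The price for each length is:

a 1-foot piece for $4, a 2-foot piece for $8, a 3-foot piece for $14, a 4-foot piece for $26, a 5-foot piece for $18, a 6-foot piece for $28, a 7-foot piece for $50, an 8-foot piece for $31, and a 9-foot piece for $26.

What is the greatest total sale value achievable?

Consider every possible first cut. R[k] is the best of p[i]+R[k−i] over all sellable i≤k.
R[1] = 4
R[2] = 8  (first piece 1, then R[1]=4)
R[3] = 14
R[4] = 26
R[5] = 30  (first piece 1, then R[4]=26)
R[6] = 34  (first piece 1, then R[5]=30)
R[7] = 50
R[8] = 54  (first piece 1, then R[7]=50)
R[9] = 58  (first piece 1, then R[8]=54)
One optimal cutting: 7 + 1 + 1 → $50 + $4 + $4 = $58.

58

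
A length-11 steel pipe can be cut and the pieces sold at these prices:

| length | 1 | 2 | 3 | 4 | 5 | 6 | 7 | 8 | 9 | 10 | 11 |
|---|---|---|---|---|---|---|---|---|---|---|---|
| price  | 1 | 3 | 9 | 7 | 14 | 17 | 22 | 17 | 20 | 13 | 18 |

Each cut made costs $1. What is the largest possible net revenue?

Let r[k] be the best obtainable value from length k. For each k, try every first piece i and keep the best of price[i] + r[k−i] minus the 1 cut fee when i<k.
r[1] = 1
r[2] = 3
r[3] = 9
r[4] = 9  (first piece 1, then r[3]=9)
r[5] = 14
r[6] = 17  (first piece 3, then r[3]=9)
r[7] = 22
r[8] = 22  (first piece 1, then r[7]=22)
r[9] = 25  (first piece 3, then r[6]=17)
r[10] = 30  (first piece 3, then r[7]=22)
r[11] = 30  (first piece 1, then r[10]=30)
One optimal plan: pieces 7 + 3 + 1 (2 cuts) → $32 − $2 = $30.

30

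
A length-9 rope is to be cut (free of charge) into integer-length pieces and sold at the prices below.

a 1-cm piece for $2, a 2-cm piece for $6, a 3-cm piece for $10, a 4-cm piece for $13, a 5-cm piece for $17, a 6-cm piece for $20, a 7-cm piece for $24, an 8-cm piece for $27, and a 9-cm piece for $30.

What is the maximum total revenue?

30

Let R[k] be the best obtainable value from length k. For each k, try every first piece i and keep the best of price[i] + R[k−i].
R[1] = 2
R[2] = max(2+2, 6+0) = 6
R[3] = max(2+6, 6+2, 10+0) = 10
R[4] = max(2+10, 6+6, 10+2, 13+0) = 13
R[5] = max(2+13, 6+10, 10+6, 13+2, 17+0) = 17
R[6] = max(2+17, 6+13, 10+10, 13+6, 17+2, 20+0) = 20
R[7] = max(2+20, 6+17, 10+13, …, 20+2, 24+0) = 24
R[8] = max(2+24, 6+20, 10+17, …, 24+2, 27+0) = 27
R[9] = max(2+27, 6+24, 10+20, …, 27+2, 30+0) = 30
One optimal cutting: 7 + 2 → $24 + $6 = $30.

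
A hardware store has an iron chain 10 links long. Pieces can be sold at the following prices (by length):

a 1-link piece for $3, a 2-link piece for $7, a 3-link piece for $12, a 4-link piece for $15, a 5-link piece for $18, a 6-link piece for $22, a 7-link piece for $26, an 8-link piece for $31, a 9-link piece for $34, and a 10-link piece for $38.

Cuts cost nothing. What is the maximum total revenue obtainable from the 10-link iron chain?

39

Let best[k] be the best obtainable value from length k. For each k, try every first piece i and keep the best of price[i] + best[k−i].
best[1] = 3
best[2] = max(3+3, 7+0) = 7
best[3] = max(3+7, 7+3, 12+0) = 12
best[4] = max(3+12, 7+7, 12+3, 15+0) = 15
best[5] = max(3+15, 7+12, 12+7, 15+3, 18+0) = 19
best[6] = max(3+19, 7+15, 12+12, 15+7, 18+3, 22+0) = 24
best[7] = max(3+24, 7+19, 12+15, …, 22+3, 26+0) = 27
best[8] = max(3+27, 7+24, 12+19, …, 26+3, 31+0) = 31
best[9] = max(3+31, 7+27, 12+24, …, 31+3, 34+0) = 36
best[10] = max(3+36, 7+31, 12+27, …, 34+3, 38+0) = 39
One optimal cutting: 3 + 3 + 3 + 1 → $12 + $12 + $12 + $3 = $39.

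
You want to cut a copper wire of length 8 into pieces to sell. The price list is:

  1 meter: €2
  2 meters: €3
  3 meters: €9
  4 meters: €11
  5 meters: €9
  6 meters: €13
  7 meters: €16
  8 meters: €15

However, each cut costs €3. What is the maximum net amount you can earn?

Let r[k] be the best obtainable value from length k. For each k, try every first piece i and keep the best of price[i] + r[k−i] minus the 3 cut fee when i<k.
r[1] = 2
r[2] = max(2+2-3, 3+0) = 3
r[3] = max(2+3-3, 3+2-3, 9+0) = 9
r[4] = max(2+9-3, 3+3-3, 9+2-3, 11+0) = 11
r[5] = max(2+11-3, 3+9-3, 9+3-3, 11+2-3, 9+0) = 10
r[6] = max(2+10-3, 3+11-3, 9+9-3, 11+3-3, 9+2-3, 13+0) = 15
r[7] = max(2+15-3, 3+10-3, 9+11-3, …, 13+2-3, 16+0) = 17
r[8] = max(2+17-3, 3+15-3, 9+10-3, …, 16+2-3, 15+0) = 19
One optimal plan: pieces 4 + 4 (1 cut) → €22 − €3 = €19.

19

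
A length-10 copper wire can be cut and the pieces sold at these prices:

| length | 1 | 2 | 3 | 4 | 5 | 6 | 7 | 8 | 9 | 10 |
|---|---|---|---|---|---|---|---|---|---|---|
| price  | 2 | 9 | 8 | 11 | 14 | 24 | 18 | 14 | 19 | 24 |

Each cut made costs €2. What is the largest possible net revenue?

38

Let r[k] be the best obtainable value from length k. For each k, try every first piece i and keep the best of price[i] + r[k−i] minus the 2 cut fee when i<k.
r[1] = 2
r[2] = 9
r[3] = 9  (first piece 1, then r[2]=9)
r[4] = 16  (first piece 2, then r[2]=9)
r[5] = 16  (first piece 1, then r[4]=16)
r[6] = 24
r[7] = 24  (first piece 1, then r[6]=24)
r[8] = 31  (first piece 2, then r[6]=24)
r[9] = 31  (first piece 1, then r[8]=31)
r[10] = 38  (first piece 2, then r[8]=31)
One optimal plan: pieces 6 + 2 + 2 (2 cuts) → €42 − €4 = €38.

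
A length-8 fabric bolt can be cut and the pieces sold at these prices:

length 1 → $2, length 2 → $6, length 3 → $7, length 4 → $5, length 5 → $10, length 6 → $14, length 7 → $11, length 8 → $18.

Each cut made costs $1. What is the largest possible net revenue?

Consider every possible first cut. r[k] is the best of p[i]+r[k−i] over all sellable i≤k, charging 1 whenever i<k.
r[1] = 2
r[2] = 6
r[3] = 7  (first piece 1, then r[2]=6)
r[4] = 11  (first piece 2, then r[2]=6)
r[5] = 12  (first piece 1, then r[4]=11)
r[6] = 16  (first piece 2, then r[4]=11)
r[7] = 17  (first piece 1, then r[6]=16)
r[8] = 21  (first piece 2, then r[6]=16)
One optimal plan: pieces 2 + 2 + 2 + 2 (3 cuts) → $24 − $3 = $21.

21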